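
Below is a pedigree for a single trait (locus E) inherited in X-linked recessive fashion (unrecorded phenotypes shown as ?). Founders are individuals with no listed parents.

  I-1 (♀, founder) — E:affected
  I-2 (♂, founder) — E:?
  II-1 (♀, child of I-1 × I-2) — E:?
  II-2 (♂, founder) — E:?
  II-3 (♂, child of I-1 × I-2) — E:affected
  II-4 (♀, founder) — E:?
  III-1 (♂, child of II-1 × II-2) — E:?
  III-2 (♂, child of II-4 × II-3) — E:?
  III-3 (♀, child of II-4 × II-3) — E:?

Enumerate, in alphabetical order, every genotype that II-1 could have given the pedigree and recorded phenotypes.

II-1 ∈ {X^EX^e, X^eX^e}

E/I-1 aff ·: X^eX^e
E/I-2 ? ·: X^EY|X^eY
E/II-1 ? I-1×I-2: X^EX^e|X^eX^e
E/II-2 ? ·: X^EY|X^eY
E/II-3 aff I-1×I-2: X^eY
E/II-4 ? ·: X^EX^E|X^EX^e|X^eX^e
E/III-1 ? II-1×II-2: X^EY|X^eY
E/III-2 ? II-4×II-3: X^EY|X^eY
E/III-3 ? II-4×II-3: X^EX^e|X^eX^e
⇒ E over [I-1,I-2,II-1,II-2,II-3,II-4,III-1,III-2,III-3]: 36 consistent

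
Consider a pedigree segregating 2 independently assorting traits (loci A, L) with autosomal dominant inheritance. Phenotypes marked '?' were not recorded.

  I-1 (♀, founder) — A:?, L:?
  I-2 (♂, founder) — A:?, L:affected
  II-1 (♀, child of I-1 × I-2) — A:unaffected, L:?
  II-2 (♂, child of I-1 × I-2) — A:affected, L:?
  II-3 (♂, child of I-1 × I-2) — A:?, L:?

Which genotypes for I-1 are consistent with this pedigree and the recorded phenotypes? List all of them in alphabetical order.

A/I-1 ? ·: aa|Aa
A/I-2 ? ·: aa|Aa
A/II-1 un I-1×I-2: aa
A/II-2 aff I-1×I-2: Aa|AA
A/II-3 ? I-1×I-2: aa|Aa|AA
⇒ A over [I-1,I-2,II-1,II-2,II-3]: 10 consistent
L/I-1 ? ·: ll|Ll|LL
L/I-2 aff ·: Ll|LL
L/II-1 ? I-1×I-2: ll|Ll|LL
L/II-2 ? I-1×I-2: ll|Ll|LL
L/II-3 ? I-1×I-2: ll|Ll|LL
⇒ L over [I-1,I-2,II-1,II-2,II-3]: 53 consistent

I-1 ∈ {Aa LL, Aa Ll, Aa ll, aa LL, aa Ll, aa ll}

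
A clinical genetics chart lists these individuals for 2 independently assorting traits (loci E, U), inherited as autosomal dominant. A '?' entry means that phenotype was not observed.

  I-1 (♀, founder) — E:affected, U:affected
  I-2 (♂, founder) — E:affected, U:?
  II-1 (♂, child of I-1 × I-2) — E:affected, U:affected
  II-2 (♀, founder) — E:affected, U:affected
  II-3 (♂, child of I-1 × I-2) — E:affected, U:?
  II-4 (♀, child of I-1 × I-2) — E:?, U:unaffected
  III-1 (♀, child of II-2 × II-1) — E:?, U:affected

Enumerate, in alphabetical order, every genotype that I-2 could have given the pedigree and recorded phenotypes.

E/I-1 aff ·: Ee|EE
E/I-2 aff ·: Ee|EE
E/II-1 aff I-1×I-2: Ee|EE
E/II-2 aff ·: Ee|EE
E/II-3 aff I-1×I-2: Ee|EE
E/II-4 ? I-1×I-2: ee|Ee|EE
E/III-1 ? II-2×II-1: ee|Ee|EE
⇒ E over [I-1,I-2,II-1,II-2,II-3,II-4,III-1]: 115 consistent
U/I-1 aff ·: Uu
U/I-2 ? ·: uu|Uu
U/II-1 aff I-1×I-2: Uu|UU
U/II-2 aff ·: Uu|UU
U/II-3 ? I-1×I-2: uu|Uu|UU
U/II-4 un I-1×I-2: uu
U/III-1 aff II-2×II-1: Uu|UU
⇒ U over [I-1,I-2,II-1,II-2,II-3,II-4,III-1]: 29 consistent

I-2 ∈ {EE Uu, EE uu, Ee Uu, Ee uu}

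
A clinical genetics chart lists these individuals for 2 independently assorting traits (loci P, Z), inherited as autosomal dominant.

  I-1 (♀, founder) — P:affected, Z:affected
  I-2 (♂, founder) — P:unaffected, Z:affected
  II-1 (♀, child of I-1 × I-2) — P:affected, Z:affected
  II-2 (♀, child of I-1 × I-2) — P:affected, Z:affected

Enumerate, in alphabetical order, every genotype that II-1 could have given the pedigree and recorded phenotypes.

II-1 ∈ {Pp ZZ, Pp Zz}

P/I-1 aff ·: Pp|PP
P/I-2 un ·: pp
P/II-1 aff I-1×I-2: Pp
P/II-2 aff I-1×I-2: Pp
⇒ P over [I-1,I-2,II-1,II-2]: 2 consistent
Z/I-1 aff ·: Zz|ZZ
Z/I-2 aff ·: Zz|ZZ
Z/II-1 aff I-1×I-2: Zz|ZZ
Z/II-2 aff I-1×I-2: Zz|ZZ
⇒ Z over [I-1,I-2,II-1,II-2]: 13 consistent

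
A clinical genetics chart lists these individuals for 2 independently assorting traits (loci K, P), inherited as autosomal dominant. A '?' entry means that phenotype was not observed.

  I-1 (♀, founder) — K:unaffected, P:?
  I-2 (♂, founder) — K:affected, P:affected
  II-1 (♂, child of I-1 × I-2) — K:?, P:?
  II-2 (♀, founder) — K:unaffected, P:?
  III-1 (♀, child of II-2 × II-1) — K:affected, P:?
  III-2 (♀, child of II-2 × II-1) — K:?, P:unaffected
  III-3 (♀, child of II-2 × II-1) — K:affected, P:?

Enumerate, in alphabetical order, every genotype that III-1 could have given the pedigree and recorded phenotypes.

K/I-1 un ·: kk
K/I-2 aff ·: Kk|KK
K/II-1 ? I-1×I-2: Kk
K/II-2 un ·: kk
K/III-1 aff II-2×II-1: Kk
K/III-2 ? II-2×II-1: kk|Kk
K/III-3 aff II-2×II-1: Kk
⇒ K over [I-1,I-2,II-1,II-2,III-1,III-2,III-3]: 4 consistent
P/I-1 ? ·: pp|Pp|PP
P/I-2 aff ·: Pp|PP
P/II-1 ? I-1×I-2: pp|Pp
P/II-2 ? ·: pp|Pp
P/III-1 ? II-2×II-1: pp|Pp|PP
P/III-2 un II-2×II-1: pp
P/III-3 ? II-2×II-1: pp|Pp|PP
⇒ P over [I-1,I-2,II-1,II-2,III-1,III-2,III-3]: 75 consistent

III-1 ∈ {Kk PP, Kk Pp, Kk pp}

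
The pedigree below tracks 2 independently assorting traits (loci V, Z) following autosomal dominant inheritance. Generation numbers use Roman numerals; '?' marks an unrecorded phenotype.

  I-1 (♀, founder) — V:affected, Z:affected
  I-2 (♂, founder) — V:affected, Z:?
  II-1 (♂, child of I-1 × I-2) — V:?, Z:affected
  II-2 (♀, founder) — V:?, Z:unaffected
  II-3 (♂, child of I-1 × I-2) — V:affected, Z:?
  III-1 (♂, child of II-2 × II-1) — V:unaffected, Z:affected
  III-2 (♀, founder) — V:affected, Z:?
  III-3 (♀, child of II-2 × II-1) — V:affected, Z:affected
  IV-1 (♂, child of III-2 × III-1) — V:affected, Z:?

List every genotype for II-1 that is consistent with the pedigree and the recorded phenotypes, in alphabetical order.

V/I-1 aff ·: Vv|VV
V/I-2 aff ·: Vv|VV
V/II-1 ? I-1×I-2: vv|Vv
V/II-2 ? ·: vv|Vv
V/II-3 aff I-1×I-2: Vv|VV
V/III-1 un II-2×II-1: vv
V/III-2 aff ·: Vv|VV
V/III-3 aff II-2×II-1: Vv|VV
V/IV-1 aff III-2×III-1: Vv
⇒ V over [I-1,I-2,II-1,II-2,II-3,III-1,III-2,III-3,IV-1]: 40 consistent
Z/I-1 aff ·: Zz|ZZ
Z/I-2 ? ·: zz|Zz|ZZ
Z/II-1 aff I-1×I-2: Zz|ZZ
Z/II-2 un ·: zz
Z/II-3 ? I-1×I-2: zz|Zz|ZZ
Z/III-1 aff II-2×II-1: Zz
Z/III-2 ? ·: zz|Zz|ZZ
Z/III-3 aff II-2×II-1: Zz
Z/IV-1 ? III-2×III-1: zz|Zz|ZZ
⇒ Z over [I-1,I-2,II-1,II-2,II-3,III-1,III-2,III-3,IV-1]: 126 consistent

II-1 ∈ {Vv ZZ, Vv Zz, vv ZZ, vv Zz}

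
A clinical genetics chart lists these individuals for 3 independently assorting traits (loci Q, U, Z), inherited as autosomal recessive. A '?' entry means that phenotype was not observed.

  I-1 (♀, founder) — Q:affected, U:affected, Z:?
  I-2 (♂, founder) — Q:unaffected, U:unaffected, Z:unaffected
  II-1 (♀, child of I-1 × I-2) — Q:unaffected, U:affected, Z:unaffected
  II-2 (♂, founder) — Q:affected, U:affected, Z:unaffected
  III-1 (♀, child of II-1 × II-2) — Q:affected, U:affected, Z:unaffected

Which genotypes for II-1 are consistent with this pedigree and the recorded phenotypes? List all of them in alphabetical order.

Q/I-1 aff ·: qq
Q/I-2 un ·: QQ|Qq
Q/II-1 un I-1×I-2: Qq
Q/II-2 aff ·: qq
Q/III-1 aff II-1×II-2: qq
⇒ Q over [I-1,I-2,II-1,II-2,III-1]: 2 consistent
U/I-1 aff ·: uu
U/I-2 un ·: Uu
U/II-1 aff I-1×I-2: uu
U/II-2 aff ·: uu
U/III-1 aff II-1×II-2: uu
⇒ U over [I-1,I-2,II-1,II-2,III-1]: 1 consistent
Z/I-1 ? ·: ZZ|Zz|zz
Z/I-2 un ·: ZZ|Zz
Z/II-1 un I-1×I-2: ZZ|Zz
Z/II-2 un ·: ZZ|Zz
Z/III-1 un II-1×II-2: ZZ|Zz
⇒ Z over [I-1,I-2,II-1,II-2,III-1]: 32 consistent

II-1 ∈ {Qq uu ZZ, Qq uu Zz}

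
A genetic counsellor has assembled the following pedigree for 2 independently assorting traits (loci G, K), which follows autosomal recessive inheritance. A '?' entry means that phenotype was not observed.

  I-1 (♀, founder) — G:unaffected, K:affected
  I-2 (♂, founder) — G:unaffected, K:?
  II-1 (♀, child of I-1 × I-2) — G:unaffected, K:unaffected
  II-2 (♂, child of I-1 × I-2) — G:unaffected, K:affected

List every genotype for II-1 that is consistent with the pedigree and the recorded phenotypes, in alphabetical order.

G/I-1 un ·: GG|Gg
G/I-2 un ·: GG|Gg
G/II-1 un I-1×I-2: GG|Gg
G/II-2 un I-1×I-2: GG|Gg
⇒ G over [I-1,I-2,II-1,II-2]: 13 consistent
K/I-1 aff ·: kk
K/I-2 ? ·: Kk
K/II-1 un I-1×I-2: Kk
K/II-2 aff I-1×I-2: kk
⇒ K over [I-1,I-2,II-1,II-2]: 1 consistent

II-1 ∈ {GG Kk, Gg Kk}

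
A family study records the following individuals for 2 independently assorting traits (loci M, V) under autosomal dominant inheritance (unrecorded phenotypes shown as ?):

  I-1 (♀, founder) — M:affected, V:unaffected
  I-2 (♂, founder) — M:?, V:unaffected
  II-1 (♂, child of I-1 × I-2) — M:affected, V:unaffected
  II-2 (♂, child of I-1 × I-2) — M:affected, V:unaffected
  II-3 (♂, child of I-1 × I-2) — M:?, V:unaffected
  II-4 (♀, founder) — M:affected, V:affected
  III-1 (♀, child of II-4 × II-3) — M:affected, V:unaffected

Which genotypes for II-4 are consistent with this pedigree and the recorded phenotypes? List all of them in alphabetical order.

M/I-1 aff ·: Mm|MM
M/I-2 ? ·: mm|Mm|MM
M/II-1 aff I-1×I-2: Mm|MM
M/II-2 aff I-1×I-2: Mm|MM
M/II-3 ? I-1×I-2: mm|Mm|MM
M/II-4 aff ·: Mm|MM
M/III-1 aff II-4×II-3: Mm|MM
⇒ M over [I-1,I-2,II-1,II-2,II-3,II-4,III-1]: 105 consistent
V/I-1 un ·: vv
V/I-2 un ·: vv
V/II-1 un I-1×I-2: vv
V/II-2 un I-1×I-2: vv
V/II-3 un I-1×I-2: vv
V/II-4 aff ·: Vv
V/III-1 un II-4×II-3: vv
⇒ V over [I-1,I-2,II-1,II-2,II-3,II-4,III-1]: 1 consistent

II-4 ∈ {MM Vv, Mm Vv}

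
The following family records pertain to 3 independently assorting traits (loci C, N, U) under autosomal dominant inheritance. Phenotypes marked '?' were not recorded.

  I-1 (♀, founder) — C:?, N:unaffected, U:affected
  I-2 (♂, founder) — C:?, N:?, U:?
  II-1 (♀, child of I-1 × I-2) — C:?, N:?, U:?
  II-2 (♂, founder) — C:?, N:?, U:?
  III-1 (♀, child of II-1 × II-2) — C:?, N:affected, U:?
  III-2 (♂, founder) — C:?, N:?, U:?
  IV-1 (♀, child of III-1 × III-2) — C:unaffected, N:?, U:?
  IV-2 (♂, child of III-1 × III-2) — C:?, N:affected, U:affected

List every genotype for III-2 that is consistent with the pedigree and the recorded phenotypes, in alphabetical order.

III-2 ∈ {Cc NN UU, Cc NN Uu, Cc NN uu, Cc Nn UU, Cc Nn Uu, Cc Nn uu, Cc nn UU, Cc nn Uu, Cc nn uu, cc NN UU, cc NN Uu, cc NN uu, cc Nn UU, cc Nn Uu, cc Nn uu, cc nn UU, cc nn Uu, cc nn uu}

C/I-1 ? ·: cc|Cc|CC
C/I-2 ? ·: cc|Cc|CC
C/II-1 ? I-1×I-2: cc|Cc|CC
C/II-2 ? ·: cc|Cc|CC
C/III-1 ? II-1×II-2: cc|Cc
C/III-2 ? ·: cc|Cc
C/IV-1 un III-1×III-2: cc
C/IV-2 ? III-1×III-2: cc|Cc|CC
⇒ C over [I-1,I-2,II-1,II-2,III-1,III-2,IV-1,IV-2]: 251 consistent
N/I-1 un ·: nn
N/I-2 ? ·: nn|Nn|NN
N/II-1 ? I-1×I-2: nn|Nn
N/II-2 ? ·: nn|Nn|NN
N/III-1 aff II-1×II-2: Nn|NN
N/III-2 ? ·: nn|Nn|NN
N/IV-1 ? III-1×III-2: nn|Nn|NN
N/IV-2 aff III-1×III-2: Nn|NN
⇒ N over [I-1,I-2,II-1,II-2,III-1,III-2,IV-1,IV-2]: 144 consistent
U/I-1 aff ·: Uu|UU
U/I-2 ? ·: uu|Uu|UU
U/II-1 ? I-1×I-2: uu|Uu|UU
U/II-2 ? ·: uu|Uu|UU
U/III-1 ? II-1×II-2: uu|Uu|UU
U/III-2 ? ·: uu|Uu|UU
U/IV-1 ? III-1×III-2: uu|Uu|UU
U/IV-2 aff III-1×III-2: Uu|UU
⇒ U over [I-1,I-2,II-1,II-2,III-1,III-2,IV-1,IV-2]: 474 consistent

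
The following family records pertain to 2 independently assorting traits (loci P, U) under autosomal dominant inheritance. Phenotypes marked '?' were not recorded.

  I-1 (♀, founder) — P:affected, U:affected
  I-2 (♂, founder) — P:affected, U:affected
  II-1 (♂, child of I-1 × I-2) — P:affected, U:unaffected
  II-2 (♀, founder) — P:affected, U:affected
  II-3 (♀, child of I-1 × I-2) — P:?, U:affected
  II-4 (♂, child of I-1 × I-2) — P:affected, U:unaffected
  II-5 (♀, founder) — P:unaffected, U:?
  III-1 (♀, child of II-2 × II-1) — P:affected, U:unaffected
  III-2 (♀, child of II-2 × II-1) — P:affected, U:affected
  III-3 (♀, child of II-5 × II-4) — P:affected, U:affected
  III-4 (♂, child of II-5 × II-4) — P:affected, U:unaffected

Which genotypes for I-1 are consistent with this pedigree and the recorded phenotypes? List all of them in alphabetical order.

I-1 ∈ {PP Uu, Pp Uu}

P/I-1 aff ·: Pp|PP
P/I-2 aff ·: Pp|PP
P/II-1 aff I-1×I-2: Pp|PP
P/II-2 aff ·: Pp|PP
P/II-3 ? I-1×I-2: pp|Pp|PP
P/II-4 aff I-1×I-2: Pp|PP
P/II-5 un ·: pp
P/III-1 aff II-2×II-1: Pp|PP
P/III-2 aff II-2×II-1: Pp|PP
P/III-3 aff II-5×II-4: Pp
P/III-4 aff II-5×II-4: Pp
⇒ P over [I-1,I-2,II-1,II-2,II-3,II-4,II-5,III-1,III-2,III-3,III-4]: 187 consistent
U/I-1 aff ·: Uu
U/I-2 aff ·: Uu
U/II-1 un I-1×I-2: uu
U/II-2 aff ·: Uu
U/II-3 aff I-1×I-2: Uu|UU
U/II-4 un I-1×I-2: uu
U/II-5 ? ·: Uu
U/III-1 un II-2×II-1: uu
U/III-2 aff II-2×II-1: Uu
U/III-3 aff II-5×II-4: Uu
U/III-4 un II-5×II-4: uu
⇒ U over [I-1,I-2,II-1,II-2,II-3,II-4,II-5,III-1,III-2,III-3,III-4]: 2 consistent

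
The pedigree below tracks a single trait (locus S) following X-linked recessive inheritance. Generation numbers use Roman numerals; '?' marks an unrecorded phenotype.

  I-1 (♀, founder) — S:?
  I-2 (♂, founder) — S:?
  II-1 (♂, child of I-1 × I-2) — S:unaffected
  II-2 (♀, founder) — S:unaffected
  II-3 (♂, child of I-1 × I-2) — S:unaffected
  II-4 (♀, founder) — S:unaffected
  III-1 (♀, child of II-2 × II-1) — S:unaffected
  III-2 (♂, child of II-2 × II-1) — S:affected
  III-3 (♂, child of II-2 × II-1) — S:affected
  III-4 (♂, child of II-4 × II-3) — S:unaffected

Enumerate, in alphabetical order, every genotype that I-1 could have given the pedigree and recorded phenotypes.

I-1 ∈ {X^SX^S, X^SX^s}

S/I-1 ? ·: X^SX^S|X^SX^s
S/I-2 ? ·: X^SY|X^sY
S/II-1 un I-1×I-2: X^SY
S/II-2 un ·: X^SX^s
S/II-3 un I-1×I-2: X^SY
S/II-4 un ·: X^SX^S|X^SX^s
S/III-1 un II-2×II-1: X^SX^S|X^SX^s
S/III-2 aff II-2×II-1: X^sY
S/III-3 aff II-2×II-1: X^sY
S/III-4 un II-4×II-3: X^SY
⇒ S over [I-1,I-2,II-1,II-2,II-3,II-4,III-1,III-2,III-3,III-4]: 16 consistent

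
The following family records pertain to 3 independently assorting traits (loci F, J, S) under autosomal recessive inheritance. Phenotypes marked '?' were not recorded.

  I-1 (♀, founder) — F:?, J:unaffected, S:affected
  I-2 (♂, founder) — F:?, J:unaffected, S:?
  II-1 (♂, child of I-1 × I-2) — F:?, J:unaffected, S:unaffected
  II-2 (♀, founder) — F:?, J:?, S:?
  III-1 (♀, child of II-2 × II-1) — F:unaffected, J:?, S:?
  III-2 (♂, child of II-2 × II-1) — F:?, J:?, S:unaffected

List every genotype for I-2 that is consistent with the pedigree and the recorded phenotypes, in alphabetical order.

I-2 ∈ {FF JJ SS, FF JJ Ss, FF Jj SS, FF Jj Ss, Ff JJ SS, Ff JJ Ss, Ff Jj SS, Ff Jj Ss, ff JJ SS, ff JJ Ss, ff Jj SS, ff Jj Ss}

F/I-1 ? ·: FF|Ff|ff
F/I-2 ? ·: FF|Ff|ff
F/II-1 ? I-1×I-2: FF|Ff|ff
F/II-2 ? ·: FF|Ff|ff
F/III-1 un II-2×II-1: FF|Ff
F/III-2 ? II-2×II-1: FF|Ff|ff
⇒ F over [I-1,I-2,II-1,II-2,III-1,III-2]: 120 consistent
J/I-1 un ·: JJ|Jj
J/I-2 un ·: JJ|Jj
J/II-1 un I-1×I-2: JJ|Jj
J/II-2 ? ·: JJ|Jj|jj
J/III-1 ? II-2×II-1: JJ|Jj|jj
J/III-2 ? II-2×II-1: JJ|Jj|jj
⇒ J over [I-1,I-2,II-1,II-2,III-1,III-2]: 75 consistent
S/I-1 aff ·: ss
S/I-2 ? ·: SS|Ss
S/II-1 un I-1×I-2: Ss
S/II-2 ? ·: SS|Ss|ss
S/III-1 ? II-2×II-1: SS|Ss|ss
S/III-2 un II-2×II-1: SS|Ss
⇒ S over [I-1,I-2,II-1,II-2,III-1,III-2]: 24 consistent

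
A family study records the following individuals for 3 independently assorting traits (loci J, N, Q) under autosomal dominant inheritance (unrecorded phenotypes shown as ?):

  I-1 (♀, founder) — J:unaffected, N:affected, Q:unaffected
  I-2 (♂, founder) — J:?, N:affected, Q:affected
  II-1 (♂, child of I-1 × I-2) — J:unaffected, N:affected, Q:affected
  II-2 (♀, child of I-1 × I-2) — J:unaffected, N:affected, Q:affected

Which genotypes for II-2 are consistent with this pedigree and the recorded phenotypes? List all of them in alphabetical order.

J/I-1 un ·: jj
J/I-2 ? ·: jj|Jj
J/II-1 un I-1×I-2: jj
J/II-2 un I-1×I-2: jj
⇒ J over [I-1,I-2,II-1,II-2]: 2 consistent
N/I-1 aff ·: Nn|NN
N/I-2 aff ·: Nn|NN
N/II-1 aff I-1×I-2: Nn|NN
N/II-2 aff I-1×I-2: Nn|NN
⇒ N over [I-1,I-2,II-1,II-2]: 13 consistent
Q/I-1 un ·: qq
Q/I-2 aff ·: Qq|QQ
Q/II-1 aff I-1×I-2: Qq
Q/II-2 aff I-1×I-2: Qq
⇒ Q over [I-1,I-2,II-1,II-2]: 2 consistent

II-2 ∈ {jj NN Qq, jj Nn Qq}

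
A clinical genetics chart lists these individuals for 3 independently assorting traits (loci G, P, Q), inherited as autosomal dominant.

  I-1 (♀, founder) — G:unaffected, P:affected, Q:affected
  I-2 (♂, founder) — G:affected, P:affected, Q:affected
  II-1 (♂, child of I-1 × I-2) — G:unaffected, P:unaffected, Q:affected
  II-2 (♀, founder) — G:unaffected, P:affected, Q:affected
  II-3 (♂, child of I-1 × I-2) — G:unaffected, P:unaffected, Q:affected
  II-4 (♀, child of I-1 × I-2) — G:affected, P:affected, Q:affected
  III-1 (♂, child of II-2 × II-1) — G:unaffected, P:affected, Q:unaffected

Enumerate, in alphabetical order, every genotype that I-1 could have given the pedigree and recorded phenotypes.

I-1 ∈ {gg Pp QQ, gg Pp Qq}

G/I-1 un ·: gg
G/I-2 aff ·: Gg
G/II-1 un I-1×I-2: gg
G/II-2 un ·: gg
G/II-3 un I-1×I-2: gg
G/II-4 aff I-1×I-2: Gg
G/III-1 un II-2×II-1: gg
⇒ G over [I-1,I-2,II-1,II-2,II-3,II-4,III-1]: 1 consistent
P/I-1 aff ·: Pp
P/I-2 aff ·: Pp
P/II-1 un I-1×I-2: pp
P/II-2 aff ·: Pp|PP
P/II-3 un I-1×I-2: pp
P/II-4 aff I-1×I-2: Pp|PP
P/III-1 aff II-2×II-1: Pp
⇒ P over [I-1,I-2,II-1,II-2,II-3,II-4,III-1]: 4 consistent
Q/I-1 aff ·: Qq|QQ
Q/I-2 aff ·: Qq|QQ
Q/II-1 aff I-1×I-2: Qq
Q/II-2 aff ·: Qq
Q/II-3 aff I-1×I-2: Qq|QQ
Q/II-4 aff I-1×I-2: Qq|QQ
Q/III-1 un II-2×II-1: qq
⇒ Q over [I-1,I-2,II-1,II-2,II-3,II-4,III-1]: 12 consistent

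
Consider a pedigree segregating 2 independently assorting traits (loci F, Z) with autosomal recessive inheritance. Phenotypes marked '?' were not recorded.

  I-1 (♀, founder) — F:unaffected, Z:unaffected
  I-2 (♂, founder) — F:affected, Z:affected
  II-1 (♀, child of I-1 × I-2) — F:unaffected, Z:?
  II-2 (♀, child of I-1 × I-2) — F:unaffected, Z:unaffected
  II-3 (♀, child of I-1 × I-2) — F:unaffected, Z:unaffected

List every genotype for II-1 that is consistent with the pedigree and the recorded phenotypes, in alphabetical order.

F/I-1 un ·: FF|Ff
F/I-2 aff ·: ff
F/II-1 un I-1×I-2: Ff
F/II-2 un I-1×I-2: Ff
F/II-3 un I-1×I-2: Ff
⇒ F over [I-1,I-2,II-1,II-2,II-3]: 2 consistent
Z/I-1 un ·: ZZ|Zz
Z/I-2 aff ·: zz
Z/II-1 ? I-1×I-2: Zz|zz
Z/II-2 un I-1×I-2: Zz
Z/II-3 un I-1×I-2: Zz
⇒ Z over [I-1,I-2,II-1,II-2,II-3]: 3 consistent

II-1 ∈ {Ff Zz, Ff zz}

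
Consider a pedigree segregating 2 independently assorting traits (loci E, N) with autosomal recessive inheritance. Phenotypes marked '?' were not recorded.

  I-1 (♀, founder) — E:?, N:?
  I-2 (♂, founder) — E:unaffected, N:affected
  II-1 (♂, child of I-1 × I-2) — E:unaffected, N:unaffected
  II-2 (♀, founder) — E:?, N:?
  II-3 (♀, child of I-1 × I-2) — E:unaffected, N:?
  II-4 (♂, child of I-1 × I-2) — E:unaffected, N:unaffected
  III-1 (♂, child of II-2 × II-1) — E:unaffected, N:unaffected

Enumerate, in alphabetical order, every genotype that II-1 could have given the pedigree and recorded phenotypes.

E/I-1 ? ·: EE|Ee|ee
E/I-2 un ·: EE|Ee
E/II-1 un I-1×I-2: EE|Ee
E/II-2 ? ·: EE|Ee|ee
E/II-3 un I-1×I-2: EE|Ee
E/II-4 un I-1×I-2: EE|Ee
E/III-1 un II-2×II-1: EE|Ee
⇒ E over [I-1,I-2,II-1,II-2,II-3,II-4,III-1]: 122 consistent
N/I-1 ? ·: NN|Nn
N/I-2 aff ·: nn
N/II-1 un I-1×I-2: Nn
N/II-2 ? ·: NN|Nn|nn
N/II-3 ? I-1×I-2: Nn|nn
N/II-4 un I-1×I-2: Nn
N/III-1 un II-2×II-1: NN|Nn
⇒ N over [I-1,I-2,II-1,II-2,II-3,II-4,III-1]: 15 consistent

II-1 ∈ {EE Nn, Ee Nn}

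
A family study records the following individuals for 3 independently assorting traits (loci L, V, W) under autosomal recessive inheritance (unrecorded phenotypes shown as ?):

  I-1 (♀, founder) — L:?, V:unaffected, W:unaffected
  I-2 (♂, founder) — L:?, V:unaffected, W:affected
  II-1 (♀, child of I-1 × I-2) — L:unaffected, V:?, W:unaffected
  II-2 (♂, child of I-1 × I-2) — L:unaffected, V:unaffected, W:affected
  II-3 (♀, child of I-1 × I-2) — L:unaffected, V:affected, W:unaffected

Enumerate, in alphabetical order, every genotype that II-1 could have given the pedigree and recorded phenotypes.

II-1 ∈ {LL VV Ww, LL Vv Ww, LL vv Ww, Ll VV Ww, Ll Vv Ww, Ll vv Ww}

L/I-1 ? ·: LL|Ll|ll
L/I-2 ? ·: LL|Ll|ll
L/II-1 un I-1×I-2: LL|Ll
L/II-2 un I-1×I-2: LL|Ll
L/II-3 un I-1×I-2: LL|Ll
⇒ L over [I-1,I-2,II-1,II-2,II-3]: 29 consistent
V/I-1 un ·: Vv
V/I-2 un ·: Vv
V/II-1 ? I-1×I-2: VV|Vv|vv
V/II-2 un I-1×I-2: VV|Vv
V/II-3 aff I-1×I-2: vv
⇒ V over [I-1,I-2,II-1,II-2,II-3]: 6 consistent
W/I-1 un ·: Ww
W/I-2 aff ·: ww
W/II-1 un I-1×I-2: Ww
W/II-2 aff I-1×I-2: ww
W/II-3 un I-1×I-2: Ww
⇒ W over [I-1,I-2,II-1,II-2,II-3]: 1 consistent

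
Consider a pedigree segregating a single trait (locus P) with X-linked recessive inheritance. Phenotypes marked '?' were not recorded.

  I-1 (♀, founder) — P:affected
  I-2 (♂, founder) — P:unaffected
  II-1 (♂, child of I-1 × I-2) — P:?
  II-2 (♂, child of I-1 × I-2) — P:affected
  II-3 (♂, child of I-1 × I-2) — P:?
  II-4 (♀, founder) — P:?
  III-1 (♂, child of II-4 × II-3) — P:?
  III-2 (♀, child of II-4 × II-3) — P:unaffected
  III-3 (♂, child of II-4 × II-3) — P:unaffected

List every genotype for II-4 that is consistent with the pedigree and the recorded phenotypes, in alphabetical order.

P/I-1 aff ·: X^pX^p
P/I-2 un ·: X^PY
P/II-1 ? I-1×I-2: X^pY
P/II-2 aff I-1×I-2: X^pY
P/II-3 ? I-1×I-2: X^pY
P/II-4 ? ·: X^PX^P|X^PX^p
P/III-1 ? II-4×II-3: X^PY|X^pY
P/III-2 un II-4×II-3: X^PX^p
P/III-3 un II-4×II-3: X^PY
⇒ P over [I-1,I-2,II-1,II-2,II-3,II-4,III-1,III-2,III-3]: 3 consistent

II-4 ∈ {X^PX^P, X^PX^p}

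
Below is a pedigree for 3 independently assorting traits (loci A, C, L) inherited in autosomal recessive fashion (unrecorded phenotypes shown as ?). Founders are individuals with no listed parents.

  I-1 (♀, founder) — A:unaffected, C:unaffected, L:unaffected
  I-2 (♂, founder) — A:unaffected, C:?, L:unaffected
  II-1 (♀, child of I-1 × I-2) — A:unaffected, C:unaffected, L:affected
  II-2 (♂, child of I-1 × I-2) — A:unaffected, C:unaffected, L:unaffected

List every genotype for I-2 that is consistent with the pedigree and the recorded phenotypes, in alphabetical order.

I-2 ∈ {AA CC Ll, AA Cc Ll, AA cc Ll, Aa CC Ll, Aa Cc Ll, Aa cc Ll}

A/I-1 un ·: AA|Aa
A/I-2 un ·: AA|Aa
A/II-1 un I-1×I-2: AA|Aa
A/II-2 un I-1×I-2: AA|Aa
⇒ A over [I-1,I-2,II-1,II-2]: 13 consistent
C/I-1 un ·: CC|Cc
C/I-2 ? ·: CC|Cc|cc
C/II-1 un I-1×I-2: CC|Cc
C/II-2 un I-1×I-2: CC|Cc
⇒ C over [I-1,I-2,II-1,II-2]: 15 consistent
L/I-1 un ·: Ll
L/I-2 un ·: Ll
L/II-1 aff I-1×I-2: ll
L/II-2 un I-1×I-2: LL|Ll
⇒ L over [I-1,I-2,II-1,II-2]: 2 consistent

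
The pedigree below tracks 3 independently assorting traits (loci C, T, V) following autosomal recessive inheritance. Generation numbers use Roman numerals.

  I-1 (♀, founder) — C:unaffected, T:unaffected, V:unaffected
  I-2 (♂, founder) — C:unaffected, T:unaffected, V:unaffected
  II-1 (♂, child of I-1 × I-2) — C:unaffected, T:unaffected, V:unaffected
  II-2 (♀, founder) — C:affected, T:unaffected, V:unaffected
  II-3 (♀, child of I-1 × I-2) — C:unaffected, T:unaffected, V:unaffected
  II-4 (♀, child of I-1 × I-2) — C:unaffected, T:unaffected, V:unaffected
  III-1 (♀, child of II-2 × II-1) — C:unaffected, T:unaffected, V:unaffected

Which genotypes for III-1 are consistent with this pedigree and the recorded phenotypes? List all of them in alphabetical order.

III-1 ∈ {Cc TT VV, Cc TT Vv, Cc Tt VV, Cc Tt Vv}

C/I-1 un ·: CC|Cc
C/I-2 un ·: CC|Cc
C/II-1 un I-1×I-2: CC|Cc
C/II-2 aff ·: cc
C/II-3 un I-1×I-2: CC|Cc
C/II-4 un I-1×I-2: CC|Cc
C/III-1 un II-2×II-1: Cc
⇒ C over [I-1,I-2,II-1,II-2,II-3,II-4,III-1]: 25 consistent
T/I-1 un ·: TT|Tt
T/I-2 un ·: TT|Tt
T/II-1 un I-1×I-2: TT|Tt
T/II-2 un ·: TT|Tt
T/II-3 un I-1×I-2: TT|Tt
T/II-4 un I-1×I-2: TT|Tt
T/III-1 un II-2×II-1: TT|Tt
⇒ T over [I-1,I-2,II-1,II-2,II-3,II-4,III-1]: 87 consistent
V/I-1 un ·: VV|Vv
V/I-2 un ·: VV|Vv
V/II-1 un I-1×I-2: VV|Vv
V/II-2 un ·: VV|Vv
V/II-3 un I-1×I-2: VV|Vv
V/II-4 un I-1×I-2: VV|Vv
V/III-1 un II-2×II-1: VV|Vv
⇒ V over [I-1,I-2,II-1,II-2,II-3,II-4,III-1]: 87 consistent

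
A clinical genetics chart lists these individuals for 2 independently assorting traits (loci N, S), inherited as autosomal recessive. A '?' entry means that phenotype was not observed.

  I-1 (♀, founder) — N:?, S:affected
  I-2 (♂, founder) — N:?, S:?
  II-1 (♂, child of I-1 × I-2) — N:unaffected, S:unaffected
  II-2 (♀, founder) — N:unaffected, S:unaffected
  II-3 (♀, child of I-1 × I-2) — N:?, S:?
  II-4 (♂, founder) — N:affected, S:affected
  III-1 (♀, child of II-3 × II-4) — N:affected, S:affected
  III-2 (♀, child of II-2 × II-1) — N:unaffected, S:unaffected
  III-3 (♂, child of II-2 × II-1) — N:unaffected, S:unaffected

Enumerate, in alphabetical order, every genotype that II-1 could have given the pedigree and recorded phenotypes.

II-1 ∈ {NN Ss, Nn Ss}

N/I-1 ? ·: NN|Nn|nn
N/I-2 ? ·: NN|Nn|nn
N/II-1 un I-1×I-2: NN|Nn
N/II-2 un ·: NN|Nn
N/II-3 ? I-1×I-2: Nn|nn
N/II-4 aff ·: nn
N/III-1 aff II-3×II-4: nn
N/III-2 un II-2×II-1: NN|Nn
N/III-3 un II-2×II-1: NN|Nn
⇒ N over [I-1,I-2,II-1,II-2,II-3,II-4,III-1,III-2,III-3]: 100 consistent
S/I-1 aff ·: ss
S/I-2 ? ·: SS|Ss
S/II-1 un I-1×I-2: Ss
S/II-2 un ·: SS|Ss
S/II-3 ? I-1×I-2: Ss|ss
S/II-4 aff ·: ss
S/III-1 aff II-3×II-4: ss
S/III-2 un II-2×II-1: SS|Ss
S/III-3 un II-2×II-1: SS|Ss
⇒ S over [I-1,I-2,II-1,II-2,II-3,II-4,III-1,III-2,III-3]: 24 consistent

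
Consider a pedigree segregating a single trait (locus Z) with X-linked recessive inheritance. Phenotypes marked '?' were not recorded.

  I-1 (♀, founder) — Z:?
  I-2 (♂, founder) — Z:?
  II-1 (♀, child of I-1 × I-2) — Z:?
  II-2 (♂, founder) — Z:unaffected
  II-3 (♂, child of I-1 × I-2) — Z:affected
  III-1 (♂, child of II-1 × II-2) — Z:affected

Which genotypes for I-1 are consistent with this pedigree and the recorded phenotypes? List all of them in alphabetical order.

Z/I-1 ? ·: X^ZX^z|X^zX^z
Z/I-2 ? ·: X^ZY|X^zY
Z/II-1 ? I-1×I-2: X^ZX^z|X^zX^z
Z/II-2 un ·: X^ZY
Z/II-3 aff I-1×I-2: X^zY
Z/III-1 aff II-1×II-2: X^zY
⇒ Z over [I-1,I-2,II-1,II-2,II-3,III-1]: 5 consistent

I-1 ∈ {X^ZX^z, X^zX^z}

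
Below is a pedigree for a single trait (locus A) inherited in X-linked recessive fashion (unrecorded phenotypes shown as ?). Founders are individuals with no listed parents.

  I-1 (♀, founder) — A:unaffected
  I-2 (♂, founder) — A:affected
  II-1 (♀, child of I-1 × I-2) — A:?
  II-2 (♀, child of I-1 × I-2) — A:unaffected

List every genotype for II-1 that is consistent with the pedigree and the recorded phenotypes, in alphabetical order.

A/I-1 un ·: X^AX^A|X^AX^a
A/I-2 aff ·: X^aY
A/II-1 ? I-1×I-2: X^AX^a|X^aX^a
A/II-2 un I-1×I-2: X^AX^a
⇒ A over [I-1,I-2,II-1,II-2]: 3 consistent

II-1 ∈ {X^AX^a, X^aX^a}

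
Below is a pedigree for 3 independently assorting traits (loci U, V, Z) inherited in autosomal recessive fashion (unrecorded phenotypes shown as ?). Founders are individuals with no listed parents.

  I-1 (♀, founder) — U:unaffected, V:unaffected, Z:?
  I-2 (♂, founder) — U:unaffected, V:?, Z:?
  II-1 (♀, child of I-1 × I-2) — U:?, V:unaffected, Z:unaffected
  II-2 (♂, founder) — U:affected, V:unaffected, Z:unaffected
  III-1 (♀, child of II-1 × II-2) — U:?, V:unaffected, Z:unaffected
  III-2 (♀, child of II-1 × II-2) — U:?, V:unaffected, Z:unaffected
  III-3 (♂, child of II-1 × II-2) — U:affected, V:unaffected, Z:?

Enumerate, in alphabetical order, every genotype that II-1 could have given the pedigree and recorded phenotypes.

U/I-1 un ·: UU|Uu
U/I-2 un ·: UU|Uu
U/II-1 ? I-1×I-2: Uu|uu
U/II-2 aff ·: uu
U/III-1 ? II-1×II-2: Uu|uu
U/III-2 ? II-1×II-2: Uu|uu
U/III-3 aff II-1×II-2: uu
⇒ U over [I-1,I-2,II-1,II-2,III-1,III-2,III-3]: 13 consistent
V/I-1 un ·: VV|Vv
V/I-2 ? ·: VV|Vv|vv
V/II-1 un I-1×I-2: VV|Vv
V/II-2 un ·: VV|Vv
V/III-1 un II-1×II-2: VV|Vv
V/III-2 un II-1×II-2: VV|Vv
V/III-3 un II-1×II-2: VV|Vv
⇒ V over [I-1,I-2,II-1,II-2,III-1,III-2,III-3]: 116 consistent
Z/I-1 ? ·: ZZ|Zz|zz
Z/I-2 ? ·: ZZ|Zz|zz
Z/II-1 un I-1×I-2: ZZ|Zz
Z/II-2 un ·: ZZ|Zz
Z/III-1 un II-1×II-2: ZZ|Zz
Z/III-2 un II-1×II-2: ZZ|Zz
Z/III-3 ? II-1×II-2: ZZ|Zz|zz
⇒ Z over [I-1,I-2,II-1,II-2,III-1,III-2,III-3]: 176 consistent

II-1 ∈ {Uu VV ZZ, Uu VV Zz, Uu Vv ZZ, Uu Vv Zz, uu VV ZZ, uu VV Zz, uu Vv ZZ, uu Vv Zz}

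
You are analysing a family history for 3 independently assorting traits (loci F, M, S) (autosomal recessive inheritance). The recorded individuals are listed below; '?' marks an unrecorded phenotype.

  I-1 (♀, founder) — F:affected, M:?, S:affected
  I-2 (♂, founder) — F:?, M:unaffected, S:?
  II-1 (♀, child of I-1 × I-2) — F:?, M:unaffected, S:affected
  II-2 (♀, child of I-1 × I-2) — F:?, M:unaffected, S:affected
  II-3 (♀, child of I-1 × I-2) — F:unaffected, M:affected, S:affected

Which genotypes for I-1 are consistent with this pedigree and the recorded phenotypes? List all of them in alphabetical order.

I-1 ∈ {ff Mm ss, ff mm ss}

F/I-1 aff ·: ff
F/I-2 ? ·: FF|Ff
F/II-1 ? I-1×I-2: Ff|ff
F/II-2 ? I-1×I-2: Ff|ff
F/II-3 un I-1×I-2: Ff
⇒ F over [I-1,I-2,II-1,II-2,II-3]: 5 consistent
M/I-1 ? ·: Mm|mm
M/I-2 un ·: Mm
M/II-1 un I-1×I-2: MM|Mm
M/II-2 un I-1×I-2: MM|Mm
M/II-3 aff I-1×I-2: mm
⇒ M over [I-1,I-2,II-1,II-2,II-3]: 5 consistent
S/I-1 aff ·: ss
S/I-2 ? ·: Ss|ss
S/II-1 aff I-1×I-2: ss
S/II-2 aff I-1×I-2: ss
S/II-3 aff I-1×I-2: ss
⇒ S over [I-1,I-2,II-1,II-2,II-3]: 2 consistent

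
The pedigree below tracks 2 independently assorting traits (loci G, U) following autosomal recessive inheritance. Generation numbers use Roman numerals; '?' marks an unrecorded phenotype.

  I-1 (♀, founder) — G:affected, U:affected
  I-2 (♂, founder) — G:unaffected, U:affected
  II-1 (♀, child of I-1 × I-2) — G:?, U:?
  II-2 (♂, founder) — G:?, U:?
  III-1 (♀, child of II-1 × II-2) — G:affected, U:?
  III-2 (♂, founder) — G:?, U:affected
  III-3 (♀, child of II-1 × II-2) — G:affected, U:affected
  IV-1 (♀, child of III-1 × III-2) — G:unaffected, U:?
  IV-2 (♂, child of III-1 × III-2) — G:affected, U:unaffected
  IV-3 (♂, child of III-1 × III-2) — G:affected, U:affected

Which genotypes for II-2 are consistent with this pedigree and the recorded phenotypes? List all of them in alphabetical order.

G/I-1 aff ·: gg
G/I-2 un ·: GG|Gg
G/II-1 ? I-1×I-2: Gg|gg
G/II-2 ? ·: Gg|gg
G/III-1 aff II-1×II-2: gg
G/III-2 ? ·: Gg
G/III-3 aff II-1×II-2: gg
G/IV-1 un III-1×III-2: Gg
G/IV-2 aff III-1×III-2: gg
G/IV-3 aff III-1×III-2: gg
⇒ G over [I-1,I-2,II-1,II-2,III-1,III-2,III-3,IV-1,IV-2,IV-3]: 6 consistent
U/I-1 aff ·: uu
U/I-2 aff ·: uu
U/II-1 ? I-1×I-2: uu
U/II-2 ? ·: Uu
U/III-1 ? II-1×II-2: Uu
U/III-2 aff ·: uu
U/III-3 aff II-1×II-2: uu
U/IV-1 ? III-1×III-2: Uu|uu
U/IV-2 un III-1×III-2: Uu
U/IV-3 aff III-1×III-2: uu
⇒ U over [I-1,I-2,II-1,II-2,III-1,III-2,III-3,IV-1,IV-2,IV-3]: 2 consistent

II-2 ∈ {Gg Uu, gg Uu}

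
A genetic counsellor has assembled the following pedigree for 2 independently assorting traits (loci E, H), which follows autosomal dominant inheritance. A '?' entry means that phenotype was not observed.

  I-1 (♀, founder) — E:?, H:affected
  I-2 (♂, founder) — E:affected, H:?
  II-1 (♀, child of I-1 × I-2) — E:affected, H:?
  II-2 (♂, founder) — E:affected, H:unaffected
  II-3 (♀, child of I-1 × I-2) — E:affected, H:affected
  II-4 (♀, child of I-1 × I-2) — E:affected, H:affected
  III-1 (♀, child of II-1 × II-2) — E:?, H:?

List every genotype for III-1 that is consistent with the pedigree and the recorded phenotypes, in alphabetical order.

III-1 ∈ {EE Hh, EE hh, Ee Hh, Ee hh, ee Hh, ee hh}

E/I-1 ? ·: ee|Ee|EE
E/I-2 aff ·: Ee|EE
E/II-1 aff I-1×I-2: Ee|EE
E/II-2 aff ·: Ee|EE
E/II-3 aff I-1×I-2: Ee|EE
E/II-4 aff I-1×I-2: Ee|EE
E/III-1 ? II-1×II-2: ee|Ee|EE
⇒ E over [I-1,I-2,II-1,II-2,II-3,II-4,III-1]: 109 consistent
H/I-1 aff ·: Hh|HH
H/I-2 ? ·: hh|Hh|HH
H/II-1 ? I-1×I-2: hh|Hh|HH
H/II-2 un ·: hh
H/II-3 aff I-1×I-2: Hh|HH
H/II-4 aff I-1×I-2: Hh|HH
H/III-1 ? II-1×II-2: hh|Hh
⇒ H over [I-1,I-2,II-1,II-2,II-3,II-4,III-1]: 46 consistent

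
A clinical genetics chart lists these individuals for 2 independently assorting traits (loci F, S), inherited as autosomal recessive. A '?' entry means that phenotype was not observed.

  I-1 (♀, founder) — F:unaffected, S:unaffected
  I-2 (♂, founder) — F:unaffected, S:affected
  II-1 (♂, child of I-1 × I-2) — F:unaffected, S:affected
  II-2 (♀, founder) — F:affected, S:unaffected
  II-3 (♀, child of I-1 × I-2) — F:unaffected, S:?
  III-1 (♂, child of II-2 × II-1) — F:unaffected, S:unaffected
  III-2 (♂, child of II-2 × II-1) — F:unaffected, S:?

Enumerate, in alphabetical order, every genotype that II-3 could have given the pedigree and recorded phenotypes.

II-3 ∈ {FF Ss, FF ss, Ff Ss, Ff ss}

F/I-1 un ·: FF|Ff
F/I-2 un ·: FF|Ff
F/II-1 un I-1×I-2: FF|Ff
F/II-2 aff ·: ff
F/II-3 un I-1×I-2: FF|Ff
F/III-1 un II-2×II-1: Ff
F/III-2 un II-2×II-1: Ff
⇒ F over [I-1,I-2,II-1,II-2,II-3,III-1,III-2]: 13 consistent
S/I-1 un ·: Ss
S/I-2 aff ·: ss
S/II-1 aff I-1×I-2: ss
S/II-2 un ·: SS|Ss
S/II-3 ? I-1×I-2: Ss|ss
S/III-1 un II-2×II-1: Ss
S/III-2 ? II-2×II-1: Ss|ss
⇒ S over [I-1,I-2,II-1,II-2,II-3,III-1,III-2]: 6 consistent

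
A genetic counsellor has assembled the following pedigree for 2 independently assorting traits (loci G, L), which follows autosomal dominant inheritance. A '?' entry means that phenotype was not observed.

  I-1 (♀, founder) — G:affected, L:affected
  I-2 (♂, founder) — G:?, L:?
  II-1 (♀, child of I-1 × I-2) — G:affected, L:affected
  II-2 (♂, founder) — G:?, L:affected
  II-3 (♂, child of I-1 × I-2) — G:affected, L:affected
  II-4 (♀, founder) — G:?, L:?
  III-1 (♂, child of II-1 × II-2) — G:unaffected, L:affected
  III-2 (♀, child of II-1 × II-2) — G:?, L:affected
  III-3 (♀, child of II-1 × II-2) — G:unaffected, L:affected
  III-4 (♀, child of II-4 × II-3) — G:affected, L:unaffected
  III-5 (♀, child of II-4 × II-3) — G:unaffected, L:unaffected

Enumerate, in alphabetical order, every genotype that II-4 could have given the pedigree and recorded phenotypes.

G/I-1 aff ·: Gg|GG
G/I-2 ? ·: gg|Gg|GG
G/II-1 aff I-1×I-2: Gg
G/II-2 ? ·: gg|Gg
G/II-3 aff I-1×I-2: Gg
G/II-4 ? ·: gg|Gg
G/III-1 un II-1×II-2: gg
G/III-2 ? II-1×II-2: gg|Gg|GG
G/III-3 un II-1×II-2: gg
G/III-4 aff II-4×II-3: Gg|GG
G/III-5 un II-4×II-3: gg
⇒ G over [I-1,I-2,II-1,II-2,II-3,II-4,III-1,III-2,III-3,III-4,III-5]: 75 consistent
L/I-1 aff ·: Ll|LL
L/I-2 ? ·: ll|Ll|LL
L/II-1 aff I-1×I-2: Ll|LL
L/II-2 aff ·: Ll|LL
L/II-3 aff I-1×I-2: Ll
L/II-4 ? ·: ll|Ll
L/III-1 aff II-1×II-2: Ll|LL
L/III-2 aff II-1×II-2: Ll|LL
L/III-3 aff II-1×II-2: Ll|LL
L/III-4 un II-4×II-3: ll
L/III-5 un II-4×II-3: ll
⇒ L over [I-1,I-2,II-1,II-2,II-3,II-4,III-1,III-2,III-3,III-4,III-5]: 214 consistent

II-4 ∈ {Gg Ll, Gg ll, gg Ll, gg ll}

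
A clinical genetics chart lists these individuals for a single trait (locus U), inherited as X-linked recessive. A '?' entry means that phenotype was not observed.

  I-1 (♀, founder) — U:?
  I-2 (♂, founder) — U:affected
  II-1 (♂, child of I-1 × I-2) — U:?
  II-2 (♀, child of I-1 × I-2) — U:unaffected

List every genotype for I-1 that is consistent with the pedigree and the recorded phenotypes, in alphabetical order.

I-1 ∈ {X^UX^U, X^UX^u}

U/I-1 ? ·: X^UX^U|X^UX^u
U/I-2 aff ·: X^uY
U/II-1 ? I-1×I-2: X^UY|X^uY
U/II-2 un I-1×I-2: X^UX^u
⇒ U over [I-1,I-2,II-1,II-2]: 3 consistent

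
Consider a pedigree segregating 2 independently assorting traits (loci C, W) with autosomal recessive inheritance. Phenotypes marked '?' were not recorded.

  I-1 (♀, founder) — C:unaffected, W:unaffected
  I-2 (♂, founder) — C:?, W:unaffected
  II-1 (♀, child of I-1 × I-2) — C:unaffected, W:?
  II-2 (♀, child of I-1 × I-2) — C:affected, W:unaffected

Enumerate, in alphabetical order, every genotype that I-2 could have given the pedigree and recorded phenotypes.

I-2 ∈ {Cc WW, Cc Ww, cc WW, cc Ww}

C/I-1 un ·: Cc
C/I-2 ? ·: Cc|cc
C/II-1 un I-1×I-2: CC|Cc
C/II-2 aff I-1×I-2: cc
⇒ C over [I-1,I-2,II-1,II-2]: 3 consistent
W/I-1 un ·: WW|Ww
W/I-2 un ·: WW|Ww
W/II-1 ? I-1×I-2: WW|Ww|ww
W/II-2 un I-1×I-2: WW|Ww
⇒ W over [I-1,I-2,II-1,II-2]: 15 consistent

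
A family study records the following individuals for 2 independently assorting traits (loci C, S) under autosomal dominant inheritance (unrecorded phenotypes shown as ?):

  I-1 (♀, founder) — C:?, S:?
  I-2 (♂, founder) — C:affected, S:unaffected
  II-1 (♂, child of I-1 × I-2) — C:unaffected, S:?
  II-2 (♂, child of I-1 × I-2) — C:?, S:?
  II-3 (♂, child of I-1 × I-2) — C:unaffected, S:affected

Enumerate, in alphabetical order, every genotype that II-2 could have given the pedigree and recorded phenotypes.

C/I-1 ? ·: cc|Cc
C/I-2 aff ·: Cc
C/II-1 un I-1×I-2: cc
C/II-2 ? I-1×I-2: cc|Cc|CC
C/II-3 un I-1×I-2: cc
⇒ C over [I-1,I-2,II-1,II-2,II-3]: 5 consistent
S/I-1 ? ·: Ss|SS
S/I-2 un ·: ss
S/II-1 ? I-1×I-2: ss|Ss
S/II-2 ? I-1×I-2: ss|Ss
S/II-3 aff I-1×I-2: Ss
⇒ S over [I-1,I-2,II-1,II-2,II-3]: 5 consistent

II-2 ∈ {CC Ss, CC ss, Cc Ss, Cc ss, cc Ss, cc ss}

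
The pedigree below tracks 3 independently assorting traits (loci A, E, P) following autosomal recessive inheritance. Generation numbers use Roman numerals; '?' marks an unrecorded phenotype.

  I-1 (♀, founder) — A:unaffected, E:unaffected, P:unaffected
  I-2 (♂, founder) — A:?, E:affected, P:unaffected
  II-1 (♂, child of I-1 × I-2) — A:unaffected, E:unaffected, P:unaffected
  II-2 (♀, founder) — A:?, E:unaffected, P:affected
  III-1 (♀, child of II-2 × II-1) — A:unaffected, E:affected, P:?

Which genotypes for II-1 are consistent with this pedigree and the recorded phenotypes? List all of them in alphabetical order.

A/I-1 un ·: AA|Aa
A/I-2 ? ·: AA|Aa|aa
A/II-1 un I-1×I-2: AA|Aa
A/II-2 ? ·: AA|Aa|aa
A/III-1 un II-2×II-1: AA|Aa
⇒ A over [I-1,I-2,II-1,II-2,III-1]: 41 consistent
E/I-1 un ·: EE|Ee
E/I-2 aff ·: ee
E/II-1 un I-1×I-2: Ee
E/II-2 un ·: Ee
E/III-1 aff II-2×II-1: ee
⇒ E over [I-1,I-2,II-1,II-2,III-1]: 2 consistent
P/I-1 un ·: PP|Pp
P/I-2 un ·: PP|Pp
P/II-1 un I-1×I-2: PP|Pp
P/II-2 aff ·: pp
P/III-1 ? II-2×II-1: Pp|pp
⇒ P over [I-1,I-2,II-1,II-2,III-1]: 10 consistent

II-1 ∈ {AA Ee PP, AA Ee Pp, Aa Ee PP, Aa Ee Pp}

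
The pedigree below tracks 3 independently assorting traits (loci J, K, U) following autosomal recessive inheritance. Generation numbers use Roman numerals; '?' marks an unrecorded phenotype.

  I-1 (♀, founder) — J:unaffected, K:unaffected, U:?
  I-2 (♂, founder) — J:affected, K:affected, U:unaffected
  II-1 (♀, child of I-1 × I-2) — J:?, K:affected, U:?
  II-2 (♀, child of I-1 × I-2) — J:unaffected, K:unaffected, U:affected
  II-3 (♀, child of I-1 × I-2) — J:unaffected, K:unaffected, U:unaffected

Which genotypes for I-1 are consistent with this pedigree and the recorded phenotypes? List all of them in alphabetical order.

I-1 ∈ {JJ Kk Uu, JJ Kk uu, Jj Kk Uu, Jj Kk uu}

J/I-1 un ·: JJ|Jj
J/I-2 aff ·: jj
J/II-1 ? I-1×I-2: Jj|jj
J/II-2 un I-1×I-2: Jj
J/II-3 un I-1×I-2: Jj
⇒ J over [I-1,I-2,II-1,II-2,II-3]: 3 consistent
K/I-1 un ·: Kk
K/I-2 aff ·: kk
K/II-1 aff I-1×I-2: kk
K/II-2 un I-1×I-2: Kk
K/II-3 un I-1×I-2: Kk
⇒ K over [I-1,I-2,II-1,II-2,II-3]: 1 consistent
U/I-1 ? ·: Uu|uu
U/I-2 un ·: Uu
U/II-1 ? I-1×I-2: UU|Uu|uu
U/II-2 aff I-1×I-2: uu
U/II-3 un I-1×I-2: UU|Uu
⇒ U over [I-1,I-2,II-1,II-2,II-3]: 8 consistent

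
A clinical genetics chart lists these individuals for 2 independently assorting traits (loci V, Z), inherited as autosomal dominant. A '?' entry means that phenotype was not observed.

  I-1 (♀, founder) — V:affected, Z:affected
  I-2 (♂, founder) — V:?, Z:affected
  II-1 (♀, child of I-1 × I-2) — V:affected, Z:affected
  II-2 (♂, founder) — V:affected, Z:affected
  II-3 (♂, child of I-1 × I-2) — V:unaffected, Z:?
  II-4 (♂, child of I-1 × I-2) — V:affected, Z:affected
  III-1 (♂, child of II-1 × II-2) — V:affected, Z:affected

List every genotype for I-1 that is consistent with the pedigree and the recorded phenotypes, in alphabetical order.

I-1 ∈ {Vv ZZ, Vv Zz}

V/I-1 aff ·: Vv
V/I-2 ? ·: vv|Vv
V/II-1 aff I-1×I-2: Vv|VV
V/II-2 aff ·: Vv|VV
V/II-3 un I-1×I-2: vv
V/II-4 aff I-1×I-2: Vv|VV
V/III-1 aff II-1×II-2: Vv|VV
⇒ V over [I-1,I-2,II-1,II-2,II-3,II-4,III-1]: 18 consistent
Z/I-1 aff ·: Zz|ZZ
Z/I-2 aff ·: Zz|ZZ
Z/II-1 aff I-1×I-2: Zz|ZZ
Z/II-2 aff ·: Zz|ZZ
Z/II-3 ? I-1×I-2: zz|Zz|ZZ
Z/II-4 aff I-1×I-2: Zz|ZZ
Z/III-1 aff II-1×II-2: Zz|ZZ
⇒ Z over [I-1,I-2,II-1,II-2,II-3,II-4,III-1]: 101 consistent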